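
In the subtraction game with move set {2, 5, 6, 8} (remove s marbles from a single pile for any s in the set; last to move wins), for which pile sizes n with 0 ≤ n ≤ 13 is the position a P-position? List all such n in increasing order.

0, 1, 4, 11

Compute g(0), g(1), … for moves {2, 5, 6, 8}:
g(0) = mex{} = 0
g(1) = mex{} = 0
g(2) = mex{0} = 1
g(3) = mex{0} = 1
g(4) = mex{1} = 0
g(5) = mex{0,1} = 2
g(6) = mex{0} = 1
g(7) = mex{0,1,2} = 3
g(8) = mex{0,1} = 2
g(9) = mex{0,1,3} = 2
g(10) = mex{0,1,2} = 3
g(11) = mex{1,2} = 0
g(12) = mex{0,1,3} = 2
g(13) = mex{0,2,3} = 1
The P-positions (g = 0) in 0..13 are 0, 1, 4, 11.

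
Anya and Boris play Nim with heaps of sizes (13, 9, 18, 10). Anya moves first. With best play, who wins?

Anya wins

Compute the nim-sum pairwise:
13 ^ 9 = 4
4 ^ 18 = 22
22 ^ 10 = 28
The nim-sum is 28 ≠ 0, so this is an N-position: the player to move can win; Anya has a winning move.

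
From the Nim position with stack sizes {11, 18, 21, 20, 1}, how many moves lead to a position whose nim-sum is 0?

3

Compute the nim-sum pairwise:
11 XOR 18 = 25
25 XOR 21 = 12
12 XOR 20 = 24
24 XOR 1 = 25
The overall nim-sum is X = 25. A stack of size p has a winning move iff p XOR X < p (reduce it to p XOR X).
  11: 11 XOR 25 = 18 ≥ 11 — no move.
  18: 18 XOR 25 = 11 < 18 — winning move (to 11).
  21: 21 XOR 25 = 12 < 21 — winning move (to 12).
  20: 20 XOR 25 = 13 < 20 — winning move (to 13).
  1: 1 XOR 25 = 24 ≥ 1 — no move.
That gives 3 winning moves.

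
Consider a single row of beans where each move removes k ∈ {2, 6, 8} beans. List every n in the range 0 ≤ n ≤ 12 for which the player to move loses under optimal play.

Compute g(0), g(1), … for moves {2, 6, 8}:
k:     0  1  2  3  4  5  6  7  8  9 10 11 12
g(k):  0  0  1  1  0  0  1  1  2  2  3  3  2
The P-positions (g = 0) in 0..12 are 0, 1, 4, 5.

0, 1, 4, 5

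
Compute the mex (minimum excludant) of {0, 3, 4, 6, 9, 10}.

0 is in the set but 1 is not, so the mex is 1.

1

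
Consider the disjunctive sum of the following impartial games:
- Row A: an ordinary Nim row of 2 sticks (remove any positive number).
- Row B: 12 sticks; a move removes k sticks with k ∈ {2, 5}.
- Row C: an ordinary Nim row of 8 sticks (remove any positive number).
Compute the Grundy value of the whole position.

8

Row A is a plain Nim row of size 2, so its Grundy value is 2.
Grundy values for row B (subtraction set {2, 5}):
k:     0  1  2  3  4  5  6  7  8  9 10 11 12
g(k):  0  0  1  1  0  2  1  0  0  1  1  0  2
So g(12) = 2.
Row C is a plain Nim row of size 8, so its Grundy value is 8.
The value of a disjunctive sum is the nim-sum of the parts.
Combined value = 2 ⊕ 2 ⊕ 8 = 8.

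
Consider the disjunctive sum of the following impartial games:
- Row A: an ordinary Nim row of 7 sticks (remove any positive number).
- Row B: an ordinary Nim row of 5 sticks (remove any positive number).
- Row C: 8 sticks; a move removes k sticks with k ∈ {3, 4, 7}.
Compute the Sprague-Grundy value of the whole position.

0

Row A is a plain Nim row of size 7, so its Grundy value is 7.
Row B is a plain Nim row of size 5, so its Grundy value is 5.
Build the Grundy sequence for row C with g(k) = mex{g(k−s) : s ∈ {3, 4, 7}, s ≤ k}:
g(0) = mex{} = 0
g(1) = mex{} = 0
g(2) = mex{} = 0
g(3) = mex{0} = 1
g(4) = mex{0} = 1
g(5) = mex{0} = 1
g(6) = mex{0,1} = 2
g(7) = mex{0,1} = 2
g(8) = mex{0,1} = 2
So g(8) = 2.
By the Sprague-Grundy theorem, the Grundy value of a sum of independent games is the XOR of the component values.
Combined value = 7 ⊕ 5 ⊕ 2 = 0.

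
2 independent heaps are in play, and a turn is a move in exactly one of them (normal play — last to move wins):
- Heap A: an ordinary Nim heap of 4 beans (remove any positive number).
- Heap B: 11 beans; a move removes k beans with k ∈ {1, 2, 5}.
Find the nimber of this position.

Heap A is a plain Nim heap of size 4, so its Grundy value is 4.
Build the Grundy sequence for heap B with g(k) = mex{g(k−s) : s ∈ {1, 2, 5}, s ≤ k}:
g(0) = mex{} = 0
g(1) = mex{0} = 1
g(2) = mex{0,1} = 2
g(3) = mex{1,2} = 0
g(4) = mex{0,2} = 1
g(5) = mex{0,1} = 2
g(6) = mex{1,2} = 0
g(7) = mex{0,2} = 1
g(8) = mex{0,1} = 2
g(9) = mex{1,2} = 0
g(10) = mex{0,2} = 1
g(11) = mex{0,1} = 2
So g(11) = 2.
The value of a disjunctive sum is the nim-sum of the parts.
Combined value = 4 ⊕ 2 = 6.

6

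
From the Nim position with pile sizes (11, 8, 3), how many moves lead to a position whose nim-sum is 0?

0

Nim-sum: 11 ^ 8 ^ 3 = 0.
The nim-sum is already 0, so every move leaves a nonzero nim-sum — there are no winning moves.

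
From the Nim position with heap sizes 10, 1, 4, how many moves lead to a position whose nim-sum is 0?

1

Compute the nim-sum pairwise:
10 XOR 1 = 11
11 XOR 4 = 15
The overall nim-sum is X = 15. A heap of size p has a winning move iff p XOR X < p (reduce it to p XOR X).
  10: 10 XOR 15 = 5 < 10 — winning move (to 5).
  1: 1 XOR 15 = 14 ≥ 1 — no move.
  4: 4 XOR 15 = 11 ≥ 4 — no move.
That gives 1 winning move.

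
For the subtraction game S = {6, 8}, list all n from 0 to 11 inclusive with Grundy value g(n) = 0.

0, 1, 2, 3, 4, 5

Compute g(0), g(1), … for moves {6, 8}:
k:     0  1  2  3  4  5  6  7  8  9 10 11
g(k):  0  0  0  0  0  0  1  1  1  1  1  1
The P-positions (g = 0) in 0..11 are 0, 1, 2, 3, 4, 5.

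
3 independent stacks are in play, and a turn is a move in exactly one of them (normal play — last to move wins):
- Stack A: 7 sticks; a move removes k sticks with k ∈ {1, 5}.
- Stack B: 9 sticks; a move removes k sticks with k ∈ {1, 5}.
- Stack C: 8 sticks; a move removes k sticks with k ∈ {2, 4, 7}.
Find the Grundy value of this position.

1

Build the Grundy sequence for stack A with g(k) = mex{g(k−s) : s ∈ {1, 5}, s ≤ k}:
k:     0  1  2  3  4  5  6  7
g(k):  0  1  0  1  0  1  0  1
So g(7) = 1.
Grundy values for stack B (subtraction set {1, 5}):
g(0) = mex{} = 0
g(1) = mex{0} = 1
g(2) = mex{1} = 0
g(3) = mex{0} = 1
g(4) = mex{1} = 0
g(5) = mex{0} = 1
g(6) = mex{1} = 0
g(7) = mex{0} = 1
g(8) = mex{1} = 0
g(9) = mex{0} = 1
So g(9) = 1.
Build the Grundy sequence for stack C with g(k) = mex{g(k−s) : s ∈ {2, 4, 7}, s ≤ k}:
k:     0  1  2  3  4  5  6  7  8
g(k):  0  0  1  1  2  2  0  3  1
So g(8) = 1.
By the Sprague-Grundy theorem, the Grundy value of a sum of independent games is the XOR of the component values.
Combined value = 1 XOR 1 XOR 1 = 1.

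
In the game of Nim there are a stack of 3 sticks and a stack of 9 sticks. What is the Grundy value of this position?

Bitwise XOR of the heap sizes:
  0011  (3)
  1001  (9)
  ----
  1010  (10)

10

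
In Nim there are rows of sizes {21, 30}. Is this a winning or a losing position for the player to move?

Winning position

Compute the nim-sum pairwise:
21 ^ 30 = 11
The nim-sum is 11 ≠ 0, so this is an N-position: the player to move can win.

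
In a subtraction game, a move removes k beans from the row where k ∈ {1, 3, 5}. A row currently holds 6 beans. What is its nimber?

Compute g(0), g(1), … for moves {1, 3, 5}:
k:     0  1  2  3  4  5  6
g(k):  0  1  0  1  0  1  0
So g(6) = 0.

0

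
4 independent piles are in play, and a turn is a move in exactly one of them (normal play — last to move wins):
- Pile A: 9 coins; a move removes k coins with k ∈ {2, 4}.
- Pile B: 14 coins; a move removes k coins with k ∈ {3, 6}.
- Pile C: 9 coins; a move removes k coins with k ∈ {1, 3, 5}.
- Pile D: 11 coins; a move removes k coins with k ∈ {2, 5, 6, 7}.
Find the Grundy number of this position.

Grundy values for pile A (subtraction set {2, 4}):
k:     0  1  2  3  4  5  6  7  8  9
g(k):  0  0  1  1  2  2  0  0  1  1
So g(9) = 1.
Build the Grundy sequence for pile B with g(k) = mex{g(k−s) : s ∈ {3, 6}, s ≤ k}:
k:     0  1  2  3  4  5  6  7  8  9 10 11 12 13 14
g(k):  0  0  0  1  1  1  2  2  2  0  0  0  1  1  1
So g(14) = 1.
Grundy values for pile C (subtraction set {1, 3, 5}):
k:     0  1  2  3  4  5  6  7  8  9
g(k):  0  1  0  1  0  1  0  1  0  1
So g(9) = 1.
Build the Grundy sequence for pile D with g(k) = mex{g(k−s) : s ∈ {2, 5, 6, 7}, s ≤ k}:
k:     0  1  2  3  4  5  6  7  8  9 10 11
g(k):  0  0  1  1  0  2  1  3  2  2  3  3
So g(11) = 3.
By the Sprague-Grundy theorem, the Grundy value of a sum of independent games is the XOR of the component values.
Combined value = 1 XOR 1 XOR 1 XOR 3 = 2.

2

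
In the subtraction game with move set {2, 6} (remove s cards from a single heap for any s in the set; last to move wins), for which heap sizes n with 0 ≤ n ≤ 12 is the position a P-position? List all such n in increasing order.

0, 1, 4, 5, 8, 9, 12

Build the Grundy sequence with g(k) = mex{g(k−s) : s ∈ {2, 6}, s ≤ k}:
g(0) = mex{} = 0
g(1) = mex{} = 0
g(2) = mex{0} = 1
g(3) = mex{0} = 1
g(4) = mex{1} = 0
g(5) = mex{1} = 0
g(6) = mex{0} = 1
g(7) = mex{0} = 1
g(8) = mex{1} = 0
g(9) = mex{1} = 0
g(10) = mex{0} = 1
g(11) = mex{0} = 1
g(12) = mex{1} = 0
The P-positions (g = 0) in 0..12 are 0, 1, 4, 5, 8, 9, 12.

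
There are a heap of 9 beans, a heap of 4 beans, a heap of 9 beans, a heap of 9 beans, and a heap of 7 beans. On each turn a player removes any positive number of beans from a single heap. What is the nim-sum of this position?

Write each in binary and XOR column by column:
  1001  (9)
  0100  (4)
  1001  (9)
  1001  (9)
  0111  (7)
  ----
  1010  (10)

10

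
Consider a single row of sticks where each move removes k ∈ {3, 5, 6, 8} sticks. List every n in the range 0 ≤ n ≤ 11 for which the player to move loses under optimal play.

Grundy values for subtraction set {3, 5, 6, 8}:
g(0) = mex{} = 0
g(1) = mex{} = 0
g(2) = mex{} = 0
g(3) = mex{0} = 1
g(4) = mex{0} = 1
g(5) = mex{0} = 1
g(6) = mex{0,1} = 2
g(7) = mex{0,1} = 2
g(8) = mex{0,1} = 2
g(9) = mex{0,1,2} = 3
g(10) = mex{0,1,2} = 3
g(11) = mex{1,2} = 0
The P-positions (g = 0) in 0..11 are 0, 1, 2, 11.

0, 1, 2, 11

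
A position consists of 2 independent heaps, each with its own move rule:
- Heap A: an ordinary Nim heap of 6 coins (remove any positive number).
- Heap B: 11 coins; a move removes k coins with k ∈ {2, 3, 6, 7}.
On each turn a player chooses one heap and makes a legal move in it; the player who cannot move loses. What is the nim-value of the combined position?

Heap A is a plain Nim heap of size 6, so its Grundy value is 6.
For heap B, compute g(0), g(1), … with moves {2, 3, 6, 7}:
g(0) = mex{} = 0
g(1) = mex{} = 0
g(2) = mex{0} = 1
g(3) = mex{0} = 1
g(4) = mex{0,1} = 2
g(5) = mex{1} = 0
g(6) = mex{0,1,2} = 3
g(7) = mex{0,2} = 1
g(8) = mex{0,1,3} = 2
g(9) = mex{1,3} = 0
g(10) = mex{1,2} = 0
g(11) = mex{0,2} = 1
So g(11) = 1.
By the Sprague-Grundy theorem, the Grundy value of a sum of independent games is the XOR of the component values.
Combined value = 6 ⊕ 1 = 7.

7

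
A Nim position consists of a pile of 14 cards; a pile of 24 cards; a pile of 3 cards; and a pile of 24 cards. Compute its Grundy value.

Compute the nim-sum pairwise:
14 ⊕ 24 = 22
22 ⊕ 3 = 21
21 ⊕ 24 = 13

13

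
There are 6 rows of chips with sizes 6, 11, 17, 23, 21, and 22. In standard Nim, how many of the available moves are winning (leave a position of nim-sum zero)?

1

Nim-sum: 6 ⊕ 11 ⊕ 17 ⊕ 23 ⊕ 21 ⊕ 22 = 8.
The overall nim-sum is X = 8. A row of size p has a winning move iff p XOR X < p (reduce it to p XOR X).
  6: 6 XOR 8 = 14 ≥ 6 — no move.
  11: 11 XOR 8 = 3 < 11 — winning move (to 3).
  17: 17 XOR 8 = 25 ≥ 17 — no move.
  23: 23 XOR 8 = 31 ≥ 23 — no move.
  21: 21 XOR 8 = 29 ≥ 21 — no move.
  22: 22 XOR 8 = 30 ≥ 22 — no move.
That gives 1 winning move.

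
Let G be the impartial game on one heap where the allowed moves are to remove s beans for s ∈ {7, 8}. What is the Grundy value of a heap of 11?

1

Compute g(0), g(1), … for moves {7, 8}:
g(0) = mex{} = 0
g(1) = mex{} = 0
g(2) = mex{} = 0
g(3) = mex{} = 0
g(4) = mex{} = 0
g(5) = mex{} = 0
g(6) = mex{} = 0
g(7) = mex{0} = 1
g(8) = mex{0} = 1
g(9) = mex{0} = 1
g(10) = mex{0} = 1
g(11) = mex{0} = 1
So g(11) = 1.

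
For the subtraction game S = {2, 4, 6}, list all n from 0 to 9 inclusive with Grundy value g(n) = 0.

Compute g(0), g(1), … for moves {2, 4, 6}:
k:     0  1  2  3  4  5  6  7  8  9
g(k):  0  0  1  1  2  2  3  3  0  0
The P-positions (g = 0) in 0..9 are 0, 1, 8, 9.

0, 1, 8, 9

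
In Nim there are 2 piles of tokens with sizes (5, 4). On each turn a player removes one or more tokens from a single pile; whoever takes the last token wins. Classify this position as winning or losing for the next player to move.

Nim-sum: 5 XOR 4 = 1.
The nim-sum is 1 ≠ 0, so this is an N-position: the player to move can win.

Winning position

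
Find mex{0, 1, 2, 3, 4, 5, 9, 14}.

6

The values 0, 1, 2, 3, 4, 5 are all present; 6 is the first non-negative integer missing from the set.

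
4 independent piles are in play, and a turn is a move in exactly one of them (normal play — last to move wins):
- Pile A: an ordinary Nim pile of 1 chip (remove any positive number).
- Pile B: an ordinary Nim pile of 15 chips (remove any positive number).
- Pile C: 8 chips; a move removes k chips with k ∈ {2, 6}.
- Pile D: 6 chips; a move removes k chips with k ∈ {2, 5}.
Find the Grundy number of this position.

15

Pile A is a plain Nim pile of size 1, so its Grundy value is 1.
Pile B is a plain Nim pile of size 15, so its Grundy value is 15.
Grundy values for pile C (subtraction set {2, 6}):
k:     0  1  2  3  4  5  6  7  8
g(k):  0  0  1  1  0  0  1  1  0
So g(8) = 0.
Build the Grundy sequence for pile D with g(k) = mex{g(k−s) : s ∈ {2, 5}, s ≤ k}:
g(0) = mex{} = 0
g(1) = mex{} = 0
g(2) = mex{0} = 1
g(3) = mex{0} = 1
g(4) = mex{1} = 0
g(5) = mex{0,1} = 2
g(6) = mex{0} = 1
So g(6) = 1.
By the Sprague-Grundy theorem, the Grundy value of a sum of independent games is the XOR of the component values.
Combined value = 1 ⊕ 15 ⊕ 0 ⊕ 1 = 15.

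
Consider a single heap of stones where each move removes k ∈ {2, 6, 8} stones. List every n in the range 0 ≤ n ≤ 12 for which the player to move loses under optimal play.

0, 1, 4, 5

Compute g(0), g(1), … for moves {2, 6, 8}:
g(0) = mex{} = 0
g(1) = mex{} = 0
g(2) = mex{0} = 1
g(3) = mex{0} = 1
g(4) = mex{1} = 0
g(5) = mex{1} = 0
g(6) = mex{0} = 1
g(7) = mex{0} = 1
g(8) = mex{0,1} = 2
g(9) = mex{0,1} = 2
g(10) = mex{0,1,2} = 3
g(11) = mex{0,1,2} = 3
g(12) = mex{0,1,3} = 2
The P-positions (g = 0) in 0..12 are 0, 1, 4, 5.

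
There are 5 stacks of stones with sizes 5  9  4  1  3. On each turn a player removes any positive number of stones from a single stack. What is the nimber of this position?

10

Nim-sum: 5 XOR 9 XOR 4 XOR 1 XOR 3 = 10.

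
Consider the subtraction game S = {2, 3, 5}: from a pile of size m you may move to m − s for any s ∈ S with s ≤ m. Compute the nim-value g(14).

0

Grundy values for subtraction set {2, 3, 5}:
g(0) = mex{} = 0
g(1) = mex{} = 0
g(2) = mex{0} = 1
g(3) = mex{0} = 1
g(4) = mex{0,1} = 2
g(5) = mex{0,1} = 2
g(6) = mex{0,1,2} = 3
g(7) = mex{1,2} = 0
g(8) = mex{1,2,3} = 0
g(9) = mex{0,2,3} = 1
g(10) = mex{0,2} = 1
g(11) = mex{0,1,3} = 2
g(12) = mex{0,1} = 2
g(13) = mex{0,1,2} = 3
g(14) = mex{1,2} = 0
So g(14) = 0.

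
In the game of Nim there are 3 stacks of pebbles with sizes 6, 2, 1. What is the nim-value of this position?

Nim-sum: 6 ⊕ 2 ⊕ 1 = 5.

5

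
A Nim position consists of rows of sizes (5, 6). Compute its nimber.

3

Nim-sum: 5 ⊕ 6 = 3.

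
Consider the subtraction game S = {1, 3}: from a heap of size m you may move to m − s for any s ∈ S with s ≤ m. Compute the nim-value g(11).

Build the Grundy sequence with g(k) = mex{g(k−s) : s ∈ {1, 3}, s ≤ k}:
k:     0  1  2  3  4  5  6  7  8  9 10 11
g(k):  0  1  0  1  0  1  0  1  0  1  0  1
So g(11) = 1.

1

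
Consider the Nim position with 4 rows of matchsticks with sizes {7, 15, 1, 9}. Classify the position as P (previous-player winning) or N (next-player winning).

Compute the nim-sum pairwise:
7 ^ 15 = 8
8 ^ 1 = 9
9 ^ 9 = 0
The nim-sum is 0, so this is a P-position: the player to move is in a losing position under optimal play.

P-position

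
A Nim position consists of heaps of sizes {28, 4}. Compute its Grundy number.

24

Nim-sum: 28 ^ 4 = 24.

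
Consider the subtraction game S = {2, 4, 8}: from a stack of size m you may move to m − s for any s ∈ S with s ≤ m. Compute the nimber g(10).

Build the Grundy sequence with g(k) = mex{g(k−s) : s ∈ {2, 4, 8}, s ≤ k}:
g(0) = mex{} = 0
g(1) = mex{} = 0
g(2) = mex{0} = 1
g(3) = mex{0} = 1
g(4) = mex{0,1} = 2
g(5) = mex{0,1} = 2
g(6) = mex{1,2} = 0
g(7) = mex{1,2} = 0
g(8) = mex{0,2} = 1
g(9) = mex{0,2} = 1
g(10) = mex{0,1} = 2
So g(10) = 2.

2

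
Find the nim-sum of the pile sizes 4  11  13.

Compute the nim-sum pairwise:
4 XOR 11 = 15
15 XOR 13 = 2

2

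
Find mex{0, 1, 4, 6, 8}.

The values 0, 1 are all present; 2 is the first non-negative integer missing from the set.

2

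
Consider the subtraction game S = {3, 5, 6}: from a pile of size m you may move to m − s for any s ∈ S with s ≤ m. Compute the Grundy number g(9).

Build the Grundy sequence with g(k) = mex{g(k−s) : s ∈ {3, 5, 6}, s ≤ k}:
k:     0  1  2  3  4  5  6  7  8  9
g(k):  0  0  0  1  1  1  2  2  2  0
So g(9) = 0.

0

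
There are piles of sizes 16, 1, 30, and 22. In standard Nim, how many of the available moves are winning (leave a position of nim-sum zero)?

Compute the nim-sum pairwise:
16 ⊕ 1 = 17
17 ⊕ 30 = 15
15 ⊕ 22 = 25
The overall nim-sum is X = 25. A pile of size p has a winning move iff p XOR X < p (reduce it to p XOR X).
  16: 16 XOR 25 = 9 < 16 — winning move (to 9).
  1: 1 XOR 25 = 24 ≥ 1 — no move.
  30: 30 XOR 25 = 7 < 30 — winning move (to 7).
  22: 22 XOR 25 = 15 < 22 — winning move (to 15).
That gives 3 winning moves.

3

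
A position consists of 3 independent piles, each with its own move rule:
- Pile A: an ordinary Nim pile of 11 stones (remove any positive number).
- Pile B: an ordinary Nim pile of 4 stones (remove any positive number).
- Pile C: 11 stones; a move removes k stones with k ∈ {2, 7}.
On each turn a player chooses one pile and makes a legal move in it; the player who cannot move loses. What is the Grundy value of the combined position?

14

Pile A is a plain Nim pile of size 11, so its Grundy value is 11.
Pile B is a plain Nim pile of size 4, so its Grundy value is 4.
For pile C, compute g(0), g(1), … with moves {2, 7}:
k:     0  1  2  3  4  5  6  7  8  9 10 11
g(k):  0  0  1  1  0  0  1  1  2  0  0  1
So g(11) = 1.
The value of a disjunctive sum is the nim-sum of the parts.
Combined value = 11 XOR 4 XOR 1 = 14.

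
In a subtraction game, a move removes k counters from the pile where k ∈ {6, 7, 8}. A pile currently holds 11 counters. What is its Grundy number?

1

Build the Grundy sequence with g(k) = mex{g(k−s) : s ∈ {6, 7, 8}, s ≤ k}:
k:     0  1  2  3  4  5  6  7  8  9 10 11
g(k):  0  0  0  0  0  0  1  1  1  1  1  1
So g(11) = 1.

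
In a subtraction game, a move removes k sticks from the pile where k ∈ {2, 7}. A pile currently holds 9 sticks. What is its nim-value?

Grundy values for subtraction set {2, 7}:
g(0) = mex{} = 0
g(1) = mex{} = 0
g(2) = mex{0} = 1
g(3) = mex{0} = 1
g(4) = mex{1} = 0
g(5) = mex{1} = 0
g(6) = mex{0} = 1
g(7) = mex{0} = 1
g(8) = mex{0,1} = 2
g(9) = mex{1} = 0
So g(9) = 0.

0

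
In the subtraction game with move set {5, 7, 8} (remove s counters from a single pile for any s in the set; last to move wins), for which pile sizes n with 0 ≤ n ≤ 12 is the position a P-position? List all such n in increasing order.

0, 1, 2, 3, 4

Grundy values for subtraction set {5, 7, 8}:
g(0) = mex{} = 0
g(1) = mex{} = 0
g(2) = mex{} = 0
g(3) = mex{} = 0
g(4) = mex{} = 0
g(5) = mex{0} = 1
g(6) = mex{0} = 1
g(7) = mex{0} = 1
g(8) = mex{0} = 1
g(9) = mex{0} = 1
g(10) = mex{0,1} = 2
g(11) = mex{0,1} = 2
g(12) = mex{0,1} = 2
The P-positions (g = 0) in 0..12 are 0, 1, 2, 3, 4.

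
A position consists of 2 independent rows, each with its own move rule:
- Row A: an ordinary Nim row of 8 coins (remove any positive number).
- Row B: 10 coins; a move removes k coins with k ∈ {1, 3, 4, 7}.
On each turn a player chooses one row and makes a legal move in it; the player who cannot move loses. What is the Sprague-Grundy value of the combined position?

Row A is a plain Nim row of size 8, so its Grundy value is 8.
Grundy values for row B (subtraction set {1, 3, 4, 7}):
g(0) = mex{} = 0
g(1) = mex{0} = 1
g(2) = mex{1} = 0
g(3) = mex{0} = 1
g(4) = mex{0,1} = 2
g(5) = mex{0,1,2} = 3
g(6) = mex{0,1,3} = 2
g(7) = mex{0,1,2} = 3
g(8) = mex{1,2,3} = 0
g(9) = mex{0,2,3} = 1
g(10) = mex{1,2,3} = 0
So g(10) = 0.
By the Sprague-Grundy theorem, the Grundy value of a sum of independent games is the XOR of the component values.
Combined value = 8 ⊕ 0 = 8.

8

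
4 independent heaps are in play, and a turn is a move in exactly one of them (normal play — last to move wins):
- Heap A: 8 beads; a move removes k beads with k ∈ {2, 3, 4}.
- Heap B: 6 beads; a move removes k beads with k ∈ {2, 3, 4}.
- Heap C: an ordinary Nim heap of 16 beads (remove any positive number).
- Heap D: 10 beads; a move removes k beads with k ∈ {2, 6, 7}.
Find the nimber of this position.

For heap A, compute g(0), g(1), … with moves {2, 3, 4}:
k:     0  1  2  3  4  5  6  7  8
g(k):  0  0  1  1  2  2  0  0  1
So g(8) = 1.
Grundy values for heap B (subtraction set {2, 3, 4}):
g(0) = mex{} = 0
g(1) = mex{} = 0
g(2) = mex{0} = 1
g(3) = mex{0} = 1
g(4) = mex{0,1} = 2
g(5) = mex{0,1} = 2
g(6) = mex{1,2} = 0
So g(6) = 0.
Heap C is a plain Nim heap of size 16, so its Grundy value is 16.
Grundy values for heap D (subtraction set {2, 6, 7}):
k:     0  1  2  3  4  5  6  7  8  9 10
g(k):  0  0  1  1  0  0  1  1  2  0  3
So g(10) = 3.
The value of a disjunctive sum is the nim-sum of the parts.
Combined value = 1 XOR 0 XOR 16 XOR 3 = 18.

18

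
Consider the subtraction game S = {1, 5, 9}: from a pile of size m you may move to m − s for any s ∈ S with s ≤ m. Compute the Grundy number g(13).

Grundy values for subtraction set {1, 5, 9}:
g(0) = mex{} = 0
g(1) = mex{0} = 1
g(2) = mex{1} = 0
g(3) = mex{0} = 1
g(4) = mex{1} = 0
g(5) = mex{0} = 1
g(6) = mex{1} = 0
g(7) = mex{0} = 1
g(8) = mex{1} = 0
g(9) = mex{0} = 1
g(10) = mex{1} = 0
g(11) = mex{0} = 1
g(12) = mex{1} = 0
g(13) = mex{0} = 1
So g(13) = 1.

1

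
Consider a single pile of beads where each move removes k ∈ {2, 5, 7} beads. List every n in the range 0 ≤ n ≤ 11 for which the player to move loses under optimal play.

0, 1, 4, 10

Compute g(0), g(1), … for moves {2, 5, 7}:
k:     0  1  2  3  4  5  6  7  8  9 10 11
g(k):  0  0  1  1  0  2  1  3  2  2  0  3
The P-positions (g = 0) in 0..11 are 0, 1, 4, 10.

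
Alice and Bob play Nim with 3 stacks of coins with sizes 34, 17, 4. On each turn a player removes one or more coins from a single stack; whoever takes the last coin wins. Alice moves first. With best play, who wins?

Alice wins

Nim-sum: 34 ^ 17 ^ 4 = 55.
The nim-sum is 55 ≠ 0, so this is an N-position: the player to move can win; Alice has a winning move.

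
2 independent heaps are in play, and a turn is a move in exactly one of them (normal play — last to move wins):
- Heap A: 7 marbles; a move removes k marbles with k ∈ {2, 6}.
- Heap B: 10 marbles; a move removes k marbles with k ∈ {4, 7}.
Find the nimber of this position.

For heap A, compute g(0), g(1), … with moves {2, 6}:
g(0) = mex{} = 0
g(1) = mex{} = 0
g(2) = mex{0} = 1
g(3) = mex{0} = 1
g(4) = mex{1} = 0
g(5) = mex{1} = 0
g(6) = mex{0} = 1
g(7) = mex{0} = 1
So g(7) = 1.
Build the Grundy sequence for heap B with g(k) = mex{g(k−s) : s ∈ {4, 7}, s ≤ k}:
k:     0  1  2  3  4  5  6  7  8  9 10
g(k):  0  0  0  0  1  1  1  1  2  2  2
So g(10) = 2.
By the Sprague-Grundy theorem, the Grundy value of a sum of independent games is the XOR of the component values.
Combined value = 1 XOR 2 = 3.

3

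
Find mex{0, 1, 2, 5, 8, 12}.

3

The values 0, 1, 2 are all present; 3 is the first non-negative integer missing from the set.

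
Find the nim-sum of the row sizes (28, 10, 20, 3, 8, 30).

Bitwise XOR of the heap sizes:
  11100  (28)
  01010  (10)
  10100  (20)
  00011  (3)
  01000  (8)
  11110  (30)
  -----
  10111  (23)

23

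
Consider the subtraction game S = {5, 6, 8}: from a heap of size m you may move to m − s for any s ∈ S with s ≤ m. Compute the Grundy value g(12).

Build the Grundy sequence with g(k) = mex{g(k−s) : s ∈ {5, 6, 8}, s ≤ k}:
g(0) = mex{} = 0
g(1) = mex{} = 0
g(2) = mex{} = 0
g(3) = mex{} = 0
g(4) = mex{} = 0
g(5) = mex{0} = 1
g(6) = mex{0} = 1
g(7) = mex{0} = 1
g(8) = mex{0} = 1
g(9) = mex{0} = 1
g(10) = mex{0,1} = 2
g(11) = mex{0,1} = 2
g(12) = mex{0,1} = 2
So g(12) = 2.

2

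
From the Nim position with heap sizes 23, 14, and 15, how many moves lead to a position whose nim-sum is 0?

1

Compute the nim-sum pairwise:
23 ^ 14 = 25
25 ^ 15 = 22
The overall nim-sum is X = 22. A heap of size p has a winning move iff p XOR X < p (reduce it to p XOR X).
  23: 23 XOR 22 = 1 < 23 — winning move (to 1).
  14: 14 XOR 22 = 24 ≥ 14 — no move.
  15: 15 XOR 22 = 25 ≥ 15 — no move.
That gives 1 winning move.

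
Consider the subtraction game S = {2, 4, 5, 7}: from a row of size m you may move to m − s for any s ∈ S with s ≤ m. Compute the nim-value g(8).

Build the Grundy sequence with g(k) = mex{g(k−s) : s ∈ {2, 4, 5, 7}, s ≤ k}:
k:     0  1  2  3  4  5  6  7  8
g(k):  0  0  1  1  2  2  3  3  4
So g(8) = 4.

4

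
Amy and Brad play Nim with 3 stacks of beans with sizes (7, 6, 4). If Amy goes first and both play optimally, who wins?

Amy wins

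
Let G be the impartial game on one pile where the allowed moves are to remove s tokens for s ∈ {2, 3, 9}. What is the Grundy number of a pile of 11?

Build the Grundy sequence with g(k) = mex{g(k−s) : s ∈ {2, 3, 9}, s ≤ k}:
g(0) = mex{} = 0
g(1) = mex{} = 0
g(2) = mex{0} = 1
g(3) = mex{0} = 1
g(4) = mex{0,1} = 2
g(5) = mex{1} = 0
g(6) = mex{1,2} = 0
g(7) = mex{0,2} = 1
g(8) = mex{0} = 1
g(9) = mex{0,1} = 2
g(10) = mex{0,1} = 2
g(11) = mex{1,2} = 0
So g(11) = 0.

0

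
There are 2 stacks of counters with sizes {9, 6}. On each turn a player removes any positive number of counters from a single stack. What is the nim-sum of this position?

15

Write each in binary and XOR column by column:
  1001  (9)
  0110  (6)
  ----
  1111  (15)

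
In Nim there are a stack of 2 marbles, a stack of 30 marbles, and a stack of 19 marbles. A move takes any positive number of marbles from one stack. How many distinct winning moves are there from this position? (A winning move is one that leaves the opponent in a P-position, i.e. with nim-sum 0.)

Compute the nim-sum pairwise:
2 XOR 30 = 28
28 XOR 19 = 15
The overall nim-sum is X = 15. A stack of size p has a winning move iff p XOR X < p (reduce it to p XOR X).
  2: 2 XOR 15 = 13 ≥ 2 — no move.
  30: 30 XOR 15 = 17 < 30 — winning move (to 17).
  19: 19 XOR 15 = 28 ≥ 19 — no move.
That gives 1 winning move.

1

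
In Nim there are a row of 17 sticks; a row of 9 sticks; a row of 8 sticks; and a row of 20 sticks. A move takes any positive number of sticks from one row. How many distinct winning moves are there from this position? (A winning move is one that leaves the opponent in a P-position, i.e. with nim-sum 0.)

1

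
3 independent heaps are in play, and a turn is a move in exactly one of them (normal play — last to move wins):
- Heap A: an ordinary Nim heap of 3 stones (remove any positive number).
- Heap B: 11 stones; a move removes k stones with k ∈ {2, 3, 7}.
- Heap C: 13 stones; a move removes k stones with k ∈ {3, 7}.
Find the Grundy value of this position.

Heap A is a plain Nim heap of size 3, so its Grundy value is 3.
Grundy values for heap B (subtraction set {2, 3, 7}):
g(0) = mex{} = 0
g(1) = mex{} = 0
g(2) = mex{0} = 1
g(3) = mex{0} = 1
g(4) = mex{0,1} = 2
g(5) = mex{1} = 0
g(6) = mex{1,2} = 0
g(7) = mex{0,2} = 1
g(8) = mex{0} = 1
g(9) = mex{0,1} = 2
g(10) = mex{1} = 0
g(11) = mex{1,2} = 0
So g(11) = 0.
For heap C, compute g(0), g(1), … with moves {3, 7}:
k:     0  1  2  3  4  5  6  7  8  9 10 11 12 13
g(k):  0  0  0  1  1  1  0  2  2  1  0  0  0  1
So g(13) = 1.
By the Sprague-Grundy theorem, the Grundy value of a sum of independent games is the XOR of the component values.
Combined value = 3 XOR 0 XOR 1 = 2.

2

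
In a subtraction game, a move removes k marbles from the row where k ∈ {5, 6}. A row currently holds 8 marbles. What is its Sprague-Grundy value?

Grundy values for subtraction set {5, 6}:
g(0) = mex{} = 0
g(1) = mex{} = 0
g(2) = mex{} = 0
g(3) = mex{} = 0
g(4) = mex{} = 0
g(5) = mex{0} = 1
g(6) = mex{0} = 1
g(7) = mex{0} = 1
g(8) = mex{0} = 1
So g(8) = 1.

1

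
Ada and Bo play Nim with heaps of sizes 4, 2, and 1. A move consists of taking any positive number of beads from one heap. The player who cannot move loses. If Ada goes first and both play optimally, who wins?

Nim-sum: 4 XOR 2 XOR 1 = 7.
The nim-sum is 7 ≠ 0, so this is an N-position: the player to move can win; Ada has a winning move.

Ada wins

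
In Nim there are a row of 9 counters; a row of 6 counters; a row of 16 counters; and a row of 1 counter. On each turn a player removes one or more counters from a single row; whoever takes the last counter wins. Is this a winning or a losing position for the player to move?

Nim-sum: 9 XOR 6 XOR 16 XOR 1 = 30.
The nim-sum is 30 ≠ 0, so this is an N-position: the player to move can win.

Winning position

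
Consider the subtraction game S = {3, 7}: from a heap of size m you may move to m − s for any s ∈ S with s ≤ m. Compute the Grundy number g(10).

Grundy values for subtraction set {3, 7}:
k:     0  1  2  3  4  5  6  7  8  9 10
g(k):  0  0  0  1  1  1  0  2  2  1  0
So g(10) = 0.

0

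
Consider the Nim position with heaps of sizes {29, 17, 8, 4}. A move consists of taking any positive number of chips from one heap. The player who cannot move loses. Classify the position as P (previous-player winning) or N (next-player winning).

Nim-sum: 29 ⊕ 17 ⊕ 8 ⊕ 4 = 0.
The nim-sum is 0, so this is a P-position: the player to move is in a losing position under optimal play.

P-position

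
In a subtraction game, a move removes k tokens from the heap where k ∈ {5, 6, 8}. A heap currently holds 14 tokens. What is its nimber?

0

Compute g(0), g(1), … for moves {5, 6, 8}:
g(0) = mex{} = 0
g(1) = mex{} = 0
g(2) = mex{} = 0
g(3) = mex{} = 0
g(4) = mex{} = 0
g(5) = mex{0} = 1
g(6) = mex{0} = 1
g(7) = mex{0} = 1
g(8) = mex{0} = 1
g(9) = mex{0} = 1
g(10) = mex{0,1} = 2
g(11) = mex{0,1} = 2
g(12) = mex{0,1} = 2
g(13) = mex{1} = 0
g(14) = mex{1} = 0
So g(14) = 0.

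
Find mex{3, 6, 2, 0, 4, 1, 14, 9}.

5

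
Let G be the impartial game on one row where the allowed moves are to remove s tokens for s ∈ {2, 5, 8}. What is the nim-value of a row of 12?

Compute g(0), g(1), … for moves {2, 5, 8}:
g(0) = mex{} = 0
g(1) = mex{} = 0
g(2) = mex{0} = 1
g(3) = mex{0} = 1
g(4) = mex{1} = 0
g(5) = mex{0,1} = 2
g(6) = mex{0} = 1
g(7) = mex{1,2} = 0
g(8) = mex{0,1} = 2
g(9) = mex{0} = 1
g(10) = mex{1,2} = 0
g(11) = mex{1} = 0
g(12) = mex{0} = 1
So g(12) = 1.

1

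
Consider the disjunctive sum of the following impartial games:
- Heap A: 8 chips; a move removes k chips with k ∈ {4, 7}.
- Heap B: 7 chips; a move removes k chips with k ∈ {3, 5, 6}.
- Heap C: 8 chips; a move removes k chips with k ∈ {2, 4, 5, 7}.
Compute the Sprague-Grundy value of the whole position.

4

Grundy values for heap A (subtraction set {4, 7}):
g(0) = mex{} = 0
g(1) = mex{} = 0
g(2) = mex{} = 0
g(3) = mex{} = 0
g(4) = mex{0} = 1
g(5) = mex{0} = 1
g(6) = mex{0} = 1
g(7) = mex{0} = 1
g(8) = mex{0,1} = 2
So g(8) = 2.
For heap B, compute g(0), g(1), … with moves {3, 5, 6}:
k:     0  1  2  3  4  5  6  7
g(k):  0  0  0  1  1  1  2  2
So g(7) = 2.
Grundy values for heap C (subtraction set {2, 4, 5, 7}):
k:     0  1  2  3  4  5  6  7  8
g(k):  0  0  1  1  2  2  3  3  4
So g(8) = 4.
The value of a disjunctive sum is the nim-sum of the parts.
Combined value = 2 XOR 2 XOR 4 = 4.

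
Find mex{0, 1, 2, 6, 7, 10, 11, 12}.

The values 0, 1, 2 are all present; 3 is the first non-negative integer missing from the set.

3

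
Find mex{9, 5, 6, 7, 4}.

0 is not in the set, so the mex is 0.

0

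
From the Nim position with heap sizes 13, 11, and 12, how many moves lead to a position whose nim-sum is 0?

Compute the nim-sum pairwise:
13 ^ 11 = 6
6 ^ 12 = 10
The overall nim-sum is X = 10. A heap of size p has a winning move iff p XOR X < p (reduce it to p XOR X).
  13: 13 XOR 10 = 7 < 13 — winning move (to 7).
  11: 11 XOR 10 = 1 < 11 — winning move (to 1).
  12: 12 XOR 10 = 6 < 12 — winning move (to 6).
That gives 3 winning moves.

3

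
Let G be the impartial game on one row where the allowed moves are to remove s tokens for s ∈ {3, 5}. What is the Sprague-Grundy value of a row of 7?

2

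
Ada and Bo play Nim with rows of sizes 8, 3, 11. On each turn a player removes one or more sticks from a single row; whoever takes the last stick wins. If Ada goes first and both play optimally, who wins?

Nim-sum: 8 ^ 3 ^ 11 = 0.
The nim-sum is 0, so this is a P-position: the player to move is in a losing position under optimal play; Ada is about to move from it and so loses — Bo wins.

Bo wins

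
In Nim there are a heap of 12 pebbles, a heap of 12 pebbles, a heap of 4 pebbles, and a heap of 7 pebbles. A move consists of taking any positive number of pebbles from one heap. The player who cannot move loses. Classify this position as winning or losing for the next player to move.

Winning position

Nim-sum: 12 ^ 12 ^ 4 ^ 7 = 3.
The nim-sum is 3 ≠ 0, so this is an N-position: the player to move can win.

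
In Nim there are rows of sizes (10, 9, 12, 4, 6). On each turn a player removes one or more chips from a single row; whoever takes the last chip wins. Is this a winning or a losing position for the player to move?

Winning position

Nim-sum: 10 ⊕ 9 ⊕ 12 ⊕ 4 ⊕ 6 = 13.
The nim-sum is 13 ≠ 0, so this is an N-position: the player to move can win.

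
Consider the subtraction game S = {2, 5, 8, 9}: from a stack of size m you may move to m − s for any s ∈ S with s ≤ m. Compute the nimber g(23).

1

Compute g(0), g(1), … for moves {2, 5, 8, 9}:
k:     0  1  2  3  4  5  6  7  8  9 10 11 12 13 14 15 16 17 18 19 20 21 22 23
g(k):  0  0  1  1  0  2  1  0  2  1  3  0  2  1  0  2  1  0  0  1  1  0  2  1
So g(23) = 1.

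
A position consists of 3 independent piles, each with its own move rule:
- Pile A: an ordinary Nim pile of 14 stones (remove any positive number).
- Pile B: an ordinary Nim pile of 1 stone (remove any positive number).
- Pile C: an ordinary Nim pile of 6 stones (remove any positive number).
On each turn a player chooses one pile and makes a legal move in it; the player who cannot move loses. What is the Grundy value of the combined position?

9

Pile A is a plain Nim pile of size 14, so its Grundy value is 14.
Pile B is a plain Nim pile of size 1, so its Grundy value is 1.
Pile C is a plain Nim pile of size 6, so its Grundy value is 6.
By the Sprague-Grundy theorem, the Grundy value of a sum of independent games is the XOR of the component values.
Combined value = 14 ⊕ 1 ⊕ 6 = 9.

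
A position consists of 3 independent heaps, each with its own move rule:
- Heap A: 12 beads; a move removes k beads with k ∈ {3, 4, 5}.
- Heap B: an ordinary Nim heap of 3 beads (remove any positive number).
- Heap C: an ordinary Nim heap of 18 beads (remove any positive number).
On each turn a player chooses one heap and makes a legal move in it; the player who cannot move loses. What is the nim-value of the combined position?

16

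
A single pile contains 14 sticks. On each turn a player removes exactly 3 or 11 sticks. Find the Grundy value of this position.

Build the Grundy sequence with g(k) = mex{g(k−s) : s ∈ {3, 11}, s ≤ k}:
g(0) = mex{} = 0
g(1) = mex{} = 0
g(2) = mex{} = 0
g(3) = mex{0} = 1
g(4) = mex{0} = 1
g(5) = mex{0} = 1
g(6) = mex{1} = 0
g(7) = mex{1} = 0
g(8) = mex{1} = 0
g(9) = mex{0} = 1
g(10) = mex{0} = 1
g(11) = mex{0} = 1
g(12) = mex{0,1} = 2
g(13) = mex{0,1} = 2
g(14) = mex{1} = 0
So g(14) = 0.

0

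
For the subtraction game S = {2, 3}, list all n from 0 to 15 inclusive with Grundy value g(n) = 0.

0, 1, 5, 6, 10, 11, 15

Grundy values for subtraction set {2, 3}:
k:     0  1  2  3  4  5  6  7  8  9 10 11 12 13 14 15
g(k):  0  0  1  1  2  0  0  1  1  2  0  0  1  1  2  0
The P-positions (g = 0) in 0..15 are 0, 1, 5, 6, 10, 11, 15.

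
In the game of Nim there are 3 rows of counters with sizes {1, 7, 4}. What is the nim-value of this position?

Write each in binary and XOR column by column:
  001  (1)
  111  (7)
  100  (4)
  ---
  010  (2)

2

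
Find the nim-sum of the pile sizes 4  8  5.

9

Compute the nim-sum pairwise:
4 ⊕ 8 = 12
12 ⊕ 5 = 9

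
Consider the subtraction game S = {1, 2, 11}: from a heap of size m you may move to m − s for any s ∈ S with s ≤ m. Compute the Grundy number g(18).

0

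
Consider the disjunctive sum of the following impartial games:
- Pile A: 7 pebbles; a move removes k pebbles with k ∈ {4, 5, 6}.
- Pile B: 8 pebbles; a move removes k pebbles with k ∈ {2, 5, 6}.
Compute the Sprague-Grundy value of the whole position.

Grundy values for pile A (subtraction set {4, 5, 6}):
k:     0  1  2  3  4  5  6  7
g(k):  0  0  0  0  1  1  1  1
So g(7) = 1.
Build the Grundy sequence for pile B with g(k) = mex{g(k−s) : s ∈ {2, 5, 6}, s ≤ k}:
k:     0  1  2  3  4  5  6  7  8
g(k):  0  0  1  1  0  2  1  3  0
So g(8) = 0.
By the Sprague-Grundy theorem, the Grundy value of a sum of independent games is the XOR of the component values.
Combined value = 1 XOR 0 = 1.

1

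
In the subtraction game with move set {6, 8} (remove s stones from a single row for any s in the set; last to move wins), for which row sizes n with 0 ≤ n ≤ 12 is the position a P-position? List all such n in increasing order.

0, 1, 2, 3, 4, 5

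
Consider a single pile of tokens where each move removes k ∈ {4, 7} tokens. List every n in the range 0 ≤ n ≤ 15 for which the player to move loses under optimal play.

0, 1, 2, 3, 11, 12, 13, 14

Grundy values for subtraction set {4, 7}:
k:     0  1  2  3  4  5  6  7  8  9 10 11 12 13 14 15
g(k):  0  0  0  0  1  1  1  1  2  2  2  0  0  0  0  1
The P-positions (g = 0) in 0..15 are 0, 1, 2, 3, 11, 12, 13, 14.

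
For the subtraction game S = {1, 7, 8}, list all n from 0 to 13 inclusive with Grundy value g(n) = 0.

0, 2, 4, 6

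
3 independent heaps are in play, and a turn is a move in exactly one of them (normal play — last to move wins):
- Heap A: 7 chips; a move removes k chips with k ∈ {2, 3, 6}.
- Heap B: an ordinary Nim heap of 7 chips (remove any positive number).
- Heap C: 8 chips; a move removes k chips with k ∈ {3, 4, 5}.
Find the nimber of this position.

For heap A, compute g(0), g(1), … with moves {2, 3, 6}:
g(0) = mex{} = 0
g(1) = mex{} = 0
g(2) = mex{0} = 1
g(3) = mex{0} = 1
g(4) = mex{0,1} = 2
g(5) = mex{1} = 0
g(6) = mex{0,1,2} = 3
g(7) = mex{0,2} = 1
So g(7) = 1.
Heap B is a plain Nim heap of size 7, so its Grundy value is 7.
Build the Grundy sequence for heap C with g(k) = mex{g(k−s) : s ∈ {3, 4, 5}, s ≤ k}:
k:     0  1  2  3  4  5  6  7  8
g(k):  0  0  0  1  1  1  2  2  0
So g(8) = 0.
By the Sprague-Grundy theorem, the Grundy value of a sum of independent games is the XOR of the component values.
Combined value = 1 XOR 7 XOR 0 = 6.

6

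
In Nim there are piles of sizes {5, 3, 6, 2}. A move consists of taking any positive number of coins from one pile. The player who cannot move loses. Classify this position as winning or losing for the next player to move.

In binary:
  101  (5)
  011  (3)
  110  (6)
  010  (2)
  ---
  010  (2)
The nim-sum is 2 ≠ 0, so this is an N-position: the player to move can win.

Winning position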